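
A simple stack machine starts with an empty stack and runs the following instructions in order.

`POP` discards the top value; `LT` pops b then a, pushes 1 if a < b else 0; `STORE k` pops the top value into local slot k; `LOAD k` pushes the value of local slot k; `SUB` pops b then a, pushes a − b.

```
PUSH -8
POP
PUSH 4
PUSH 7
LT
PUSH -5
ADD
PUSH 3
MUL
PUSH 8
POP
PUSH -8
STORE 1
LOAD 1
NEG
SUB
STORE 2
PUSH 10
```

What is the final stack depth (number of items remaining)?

1

PUSH -8 : [-8]
POP     : []
PUSH 4  : [4]
PUSH 7  : [4, 7]
LT      : [1]
PUSH -5 : [1, -5]
ADD     : [-4]
PUSH 3  : [-4, 3]
MUL     : [-12]
PUSH 8  : [-12, 8]
POP     : [-12]
PUSH -8 : [-12, -8]
STORE 1 : [-12]
LOAD 1  : [-12, -8]
NEG     : [-12, 8]
SUB     : [-20]
STORE 2 : []
PUSH 10 : [10]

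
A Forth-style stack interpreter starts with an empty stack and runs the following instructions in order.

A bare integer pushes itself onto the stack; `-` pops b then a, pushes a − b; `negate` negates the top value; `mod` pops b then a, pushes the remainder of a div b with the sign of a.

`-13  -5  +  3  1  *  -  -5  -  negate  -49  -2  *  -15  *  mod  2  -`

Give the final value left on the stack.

-13     -13
-5      -13 -5
+       -18
3       -18 3
1       -18 3 1
*       -18 3
-       -21
-5      -21 -5
-       -16
negate  16
-49     16 -49
-2      16 -49 -2
*       16 98
-15     16 98 -15
*       16 -1470
mod     16
2       16 2
-       14

14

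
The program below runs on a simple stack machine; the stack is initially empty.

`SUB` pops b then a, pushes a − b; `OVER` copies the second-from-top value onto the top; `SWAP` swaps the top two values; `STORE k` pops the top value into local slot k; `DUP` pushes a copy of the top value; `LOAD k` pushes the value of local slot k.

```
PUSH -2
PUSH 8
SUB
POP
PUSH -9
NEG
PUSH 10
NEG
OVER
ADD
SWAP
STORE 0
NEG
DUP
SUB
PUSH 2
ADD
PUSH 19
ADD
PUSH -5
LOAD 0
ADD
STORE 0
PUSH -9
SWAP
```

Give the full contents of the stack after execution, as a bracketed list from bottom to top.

[-9, 21]

PUSH -2 -> [-2]
PUSH 8  -> [-2, 8]
SUB     -> [-10]
POP     -> []
PUSH -9 -> [-9]
NEG     -> [9]
PUSH 10 -> [9, 10]
NEG     -> [9, -10]
OVER    -> [9, -10, 9]
ADD     -> [9, -1]
SWAP    -> [-1, 9]
STORE 0 -> [-1]
NEG     -> [1]
DUP     -> [1, 1]
SUB     -> [0]
PUSH 2  -> [0, 2]
ADD     -> [2]
PUSH 19 -> [2, 19]
ADD     -> [21]
PUSH -5 -> [21, -5]
LOAD 0  -> [21, -5, 9]
ADD     -> [21, 4]
STORE 0 -> [21]
PUSH -9 -> [21, -9]
SWAP    -> [-9, 21]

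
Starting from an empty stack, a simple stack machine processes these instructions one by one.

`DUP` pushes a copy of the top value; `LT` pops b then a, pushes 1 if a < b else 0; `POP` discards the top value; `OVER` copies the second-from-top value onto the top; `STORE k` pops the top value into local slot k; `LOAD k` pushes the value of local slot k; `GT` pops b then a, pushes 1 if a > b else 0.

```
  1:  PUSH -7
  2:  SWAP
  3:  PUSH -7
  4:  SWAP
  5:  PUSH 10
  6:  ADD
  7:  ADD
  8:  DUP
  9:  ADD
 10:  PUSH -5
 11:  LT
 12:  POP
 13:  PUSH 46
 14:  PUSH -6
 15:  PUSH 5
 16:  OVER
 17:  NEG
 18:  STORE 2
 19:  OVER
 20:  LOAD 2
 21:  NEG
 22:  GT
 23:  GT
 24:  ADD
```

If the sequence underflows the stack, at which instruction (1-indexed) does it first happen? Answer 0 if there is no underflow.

2

PUSH -7 -> [-7]
SWAP  — needs 2 operands, stack has 1 → underflow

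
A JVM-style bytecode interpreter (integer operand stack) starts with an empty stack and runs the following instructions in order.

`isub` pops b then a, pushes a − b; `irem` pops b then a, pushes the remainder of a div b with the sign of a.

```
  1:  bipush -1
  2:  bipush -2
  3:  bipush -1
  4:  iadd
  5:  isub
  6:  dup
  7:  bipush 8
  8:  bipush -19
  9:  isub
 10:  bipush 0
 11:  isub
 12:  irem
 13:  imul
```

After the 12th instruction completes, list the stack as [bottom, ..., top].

bipush -1  : -1
bipush -2  : -1 -2
bipush -1  : -1 -2 -1
iadd       : -1 -3
isub       : 2
dup        : 2 2
bipush 8   : 2 2 8
bipush -19 : 2 2 8 -19
isub       : 2 2 27
bipush 0   : 2 2 27 0
isub       : 2 2 27
irem       : 2 2

[2, 2]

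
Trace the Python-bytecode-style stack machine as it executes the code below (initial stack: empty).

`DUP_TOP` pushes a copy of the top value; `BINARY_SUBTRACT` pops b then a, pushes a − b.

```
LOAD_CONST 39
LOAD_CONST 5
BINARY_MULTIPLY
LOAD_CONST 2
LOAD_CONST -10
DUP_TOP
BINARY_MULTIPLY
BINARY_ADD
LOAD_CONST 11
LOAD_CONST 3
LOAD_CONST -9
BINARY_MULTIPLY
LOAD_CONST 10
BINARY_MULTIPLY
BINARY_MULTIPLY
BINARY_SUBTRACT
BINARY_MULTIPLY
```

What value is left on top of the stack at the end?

599040

LOAD_CONST 39   → [39]
LOAD_CONST 5    → [39, 5]
BINARY_MULTIPLY → [195]
LOAD_CONST 2    → [195, 2]
LOAD_CONST -10  → [195, 2, -10]
DUP_TOP         → [195, 2, -10, -10]
BINARY_MULTIPLY → [195, 2, 100]
BINARY_ADD      → [195, 102]
LOAD_CONST 11   → [195, 102, 11]
LOAD_CONST 3    → [195, 102, 11, 3]
LOAD_CONST -9   → [195, 102, 11, 3, -9]
BINARY_MULTIPLY → [195, 102, 11, -27]
LOAD_CONST 10   → [195, 102, 11, -27, 10]
BINARY_MULTIPLY → [195, 102, 11, -270]
BINARY_MULTIPLY → [195, 102, -2970]
BINARY_SUBTRACT → [195, 3072]
BINARY_MULTIPLY → [599040]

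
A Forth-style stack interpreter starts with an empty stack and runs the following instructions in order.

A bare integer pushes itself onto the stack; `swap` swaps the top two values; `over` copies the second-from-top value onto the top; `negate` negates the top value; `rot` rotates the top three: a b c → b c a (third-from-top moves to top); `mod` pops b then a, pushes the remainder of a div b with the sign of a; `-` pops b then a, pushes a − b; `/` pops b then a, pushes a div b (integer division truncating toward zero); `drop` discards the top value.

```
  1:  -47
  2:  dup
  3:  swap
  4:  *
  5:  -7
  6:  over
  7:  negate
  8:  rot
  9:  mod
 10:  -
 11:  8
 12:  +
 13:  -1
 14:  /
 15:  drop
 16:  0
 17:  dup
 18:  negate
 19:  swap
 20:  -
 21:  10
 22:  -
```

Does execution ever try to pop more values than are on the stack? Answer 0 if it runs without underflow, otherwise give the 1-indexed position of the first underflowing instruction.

-47    -> -47
dup    -> -47 -47
swap   -> -47 -47
*      -> 2209
-7     -> 2209 -7
over   -> 2209 -7 2209
negate -> 2209 -7 -2209
rot    -> -7 -2209 2209
mod    -> -7 0
-      -> -7
8      -> -7 8
+      -> 1
-1     -> 1 -1
/      -> -1
drop   -> (empty)
0      -> 0
dup    -> 0 0
negate -> 0 0
swap   -> 0 0
-      -> 0
10     -> 0 10
-      -> -10

0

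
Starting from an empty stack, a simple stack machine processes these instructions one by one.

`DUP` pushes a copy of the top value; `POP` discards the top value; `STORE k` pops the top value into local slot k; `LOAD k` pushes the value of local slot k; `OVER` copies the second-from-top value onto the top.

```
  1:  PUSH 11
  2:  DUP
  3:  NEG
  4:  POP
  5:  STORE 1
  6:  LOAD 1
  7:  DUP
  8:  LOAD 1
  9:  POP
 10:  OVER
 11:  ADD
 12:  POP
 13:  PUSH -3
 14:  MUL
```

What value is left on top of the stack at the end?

-33

PUSH 11 : 11
DUP     : 11 11
NEG     : 11 -11
POP     : 11
STORE 1 : (empty)
LOAD 1  : 11
DUP     : 11 11
LOAD 1  : 11 11 11
POP     : 11 11
OVER    : 11 11 11
ADD     : 11 22
POP     : 11
PUSH -3 : 11 -3
MUL     : -33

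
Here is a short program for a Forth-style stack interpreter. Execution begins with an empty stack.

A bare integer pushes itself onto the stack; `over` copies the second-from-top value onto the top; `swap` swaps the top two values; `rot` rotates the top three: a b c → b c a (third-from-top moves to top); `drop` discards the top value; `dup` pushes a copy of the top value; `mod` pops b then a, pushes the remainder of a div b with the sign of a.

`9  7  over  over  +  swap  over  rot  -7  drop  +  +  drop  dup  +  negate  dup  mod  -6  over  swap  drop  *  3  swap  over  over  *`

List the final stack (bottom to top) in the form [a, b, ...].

[3, 0, 0]

9       [9]
7       [9, 7]
over    [9, 7, 9]
over    [9, 7, 9, 7]
+       [9, 7, 16]
swap    [9, 16, 7]
over    [9, 16, 7, 16]
rot     [9, 7, 16, 16]
-7      [9, 7, 16, 16, -7]
drop    [9, 7, 16, 16]
+       [9, 7, 32]
+       [9, 39]
drop    [9]
dup     [9, 9]
+       [18]
negate  [-18]
dup     [-18, -18]
mod     [0]
-6      [0, -6]
over    [0, -6, 0]
swap    [0, 0, -6]
drop    [0, 0]
*       [0]
3       [0, 3]
swap    [3, 0]
over    [3, 0, 3]
over    [3, 0, 3, 0]
*       [3, 0, 0]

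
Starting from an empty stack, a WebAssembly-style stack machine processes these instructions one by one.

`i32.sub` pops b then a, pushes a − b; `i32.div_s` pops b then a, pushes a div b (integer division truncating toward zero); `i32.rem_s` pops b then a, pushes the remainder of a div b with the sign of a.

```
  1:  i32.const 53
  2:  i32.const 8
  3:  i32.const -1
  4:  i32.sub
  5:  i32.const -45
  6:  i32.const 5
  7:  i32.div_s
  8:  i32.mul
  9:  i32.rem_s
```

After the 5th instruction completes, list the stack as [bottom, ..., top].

[53, 9, -45]

i32.const 53  : 53
i32.const 8   : 53 8
i32.const -1  : 53 8 -1
i32.sub       : 53 9
i32.const -45 : 53 9 -45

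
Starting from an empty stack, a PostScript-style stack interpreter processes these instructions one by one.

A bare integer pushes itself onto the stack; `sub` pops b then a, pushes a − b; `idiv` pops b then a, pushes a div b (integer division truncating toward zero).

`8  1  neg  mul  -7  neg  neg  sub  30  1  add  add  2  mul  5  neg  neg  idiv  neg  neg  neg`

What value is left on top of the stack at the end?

-12

8    -> [8]
1    -> [8, 1]
neg  -> [8, -1]
mul  -> [-8]
-7   -> [-8, -7]
neg  -> [-8, 7]
neg  -> [-8, -7]
sub  -> [-1]
30   -> [-1, 30]
1    -> [-1, 30, 1]
add  -> [-1, 31]
add  -> [30]
2    -> [30, 2]
mul  -> [60]
5    -> [60, 5]
neg  -> [60, -5]
neg  -> [60, 5]
idiv -> [12]
neg  -> [-12]
neg  -> [12]
neg  -> [-12]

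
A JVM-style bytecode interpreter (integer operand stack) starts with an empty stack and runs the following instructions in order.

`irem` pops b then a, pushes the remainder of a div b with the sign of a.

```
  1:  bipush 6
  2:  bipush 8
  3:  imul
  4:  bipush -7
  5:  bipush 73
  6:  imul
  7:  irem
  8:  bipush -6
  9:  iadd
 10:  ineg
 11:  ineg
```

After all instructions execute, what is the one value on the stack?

bipush 6  : 6
bipush 8  : 6 8
imul      : 48
bipush -7 : 48 -7
bipush 73 : 48 -7 73
imul      : 48 -511
irem      : 48
bipush -6 : 48 -6
iadd      : 42
ineg      : -42
ineg      : 42

42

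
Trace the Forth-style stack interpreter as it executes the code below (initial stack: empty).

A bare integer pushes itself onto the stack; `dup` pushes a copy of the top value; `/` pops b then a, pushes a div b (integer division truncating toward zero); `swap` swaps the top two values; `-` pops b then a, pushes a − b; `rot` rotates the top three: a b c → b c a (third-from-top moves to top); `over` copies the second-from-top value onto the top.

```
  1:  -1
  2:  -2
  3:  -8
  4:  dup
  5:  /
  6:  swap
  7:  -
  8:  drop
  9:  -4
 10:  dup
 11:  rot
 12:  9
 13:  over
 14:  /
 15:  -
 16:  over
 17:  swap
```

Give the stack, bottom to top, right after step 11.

-1    [-1]
-2    [-1, -2]
-8    [-1, -2, -8]
dup   [-1, -2, -8, -8]
/     [-1, -2, 1]
swap  [-1, 1, -2]
-     [-1, 3]
drop  [-1]
-4    [-1, -4]
dup   [-1, -4, -4]
rot   [-4, -4, -1]

[-4, -4, -1]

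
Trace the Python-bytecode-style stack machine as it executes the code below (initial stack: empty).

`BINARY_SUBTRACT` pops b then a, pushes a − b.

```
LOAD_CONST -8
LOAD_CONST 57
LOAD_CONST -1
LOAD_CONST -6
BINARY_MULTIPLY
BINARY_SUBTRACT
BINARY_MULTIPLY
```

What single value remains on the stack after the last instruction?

LOAD_CONST -8   → -8
LOAD_CONST 57   → -8 57
LOAD_CONST -1   → -8 57 -1
LOAD_CONST -6   → -8 57 -1 -6
BINARY_MULTIPLY → -8 57 6
BINARY_SUBTRACT → -8 51
BINARY_MULTIPLY → -408

-408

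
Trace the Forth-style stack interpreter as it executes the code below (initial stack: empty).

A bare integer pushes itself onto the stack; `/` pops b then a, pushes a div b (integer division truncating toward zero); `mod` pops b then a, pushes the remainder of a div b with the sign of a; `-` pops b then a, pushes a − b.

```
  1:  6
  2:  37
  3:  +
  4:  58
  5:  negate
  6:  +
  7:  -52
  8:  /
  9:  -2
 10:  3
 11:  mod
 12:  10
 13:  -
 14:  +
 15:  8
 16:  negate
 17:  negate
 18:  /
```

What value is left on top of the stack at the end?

-1

6      → [6]
37     → [6, 37]
+      → [43]
58     → [43, 58]
negate → [43, -58]
+      → [-15]
-52    → [-15, -52]
/      → [0]
-2     → [0, -2]
3      → [0, -2, 3]
mod    → [0, -2]
10     → [0, -2, 10]
-      → [0, -12]
+      → [-12]
8      → [-12, 8]
negate → [-12, -8]
negate → [-12, 8]
/      → [-1]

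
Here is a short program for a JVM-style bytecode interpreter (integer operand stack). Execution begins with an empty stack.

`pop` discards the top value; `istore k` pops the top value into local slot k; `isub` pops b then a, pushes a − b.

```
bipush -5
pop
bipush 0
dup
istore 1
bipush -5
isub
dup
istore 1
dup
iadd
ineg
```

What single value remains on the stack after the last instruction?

bipush -5  -5
pop        (empty)
bipush 0   0
dup        0 0
istore 1   0
bipush -5  0 -5
isub       5
dup        5 5
istore 1   5
dup        5 5
iadd       10
ineg       -10

-10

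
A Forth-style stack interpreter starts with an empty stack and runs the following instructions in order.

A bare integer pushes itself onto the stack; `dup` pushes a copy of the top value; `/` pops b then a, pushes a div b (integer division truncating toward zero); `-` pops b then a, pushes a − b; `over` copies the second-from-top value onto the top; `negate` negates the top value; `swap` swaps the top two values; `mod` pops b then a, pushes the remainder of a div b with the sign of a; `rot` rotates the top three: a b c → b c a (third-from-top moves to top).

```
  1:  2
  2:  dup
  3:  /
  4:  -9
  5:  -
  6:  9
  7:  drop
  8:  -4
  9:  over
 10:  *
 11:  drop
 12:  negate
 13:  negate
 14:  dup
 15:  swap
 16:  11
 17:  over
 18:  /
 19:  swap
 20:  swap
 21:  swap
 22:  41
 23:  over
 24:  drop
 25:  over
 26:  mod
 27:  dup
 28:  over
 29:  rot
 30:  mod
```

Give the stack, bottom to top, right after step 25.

[10, 1, 10, 41, 10]

2      → 2
dup    → 2 2
/      → 1
-9     → 1 -9
-      → 10
9      → 10 9
drop   → 10
-4     → 10 -4
over   → 10 -4 10
*      → 10 -40
drop   → 10
negate → -10
negate → 10
dup    → 10 10
swap   → 10 10
11     → 10 10 11
over   → 10 10 11 10
/      → 10 10 1
swap   → 10 1 10
swap   → 10 10 1
swap   → 10 1 10
41     → 10 1 10 41
over   → 10 1 10 41 10
drop   → 10 1 10 41
over   → 10 1 10 41 10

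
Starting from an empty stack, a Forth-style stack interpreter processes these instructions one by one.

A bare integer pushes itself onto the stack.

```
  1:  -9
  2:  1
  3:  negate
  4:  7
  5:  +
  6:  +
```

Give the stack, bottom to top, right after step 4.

[-9, -1, 7]

-9     : [-9]
1      : [-9, 1]
negate : [-9, -1]
7      : [-9, -1, 7]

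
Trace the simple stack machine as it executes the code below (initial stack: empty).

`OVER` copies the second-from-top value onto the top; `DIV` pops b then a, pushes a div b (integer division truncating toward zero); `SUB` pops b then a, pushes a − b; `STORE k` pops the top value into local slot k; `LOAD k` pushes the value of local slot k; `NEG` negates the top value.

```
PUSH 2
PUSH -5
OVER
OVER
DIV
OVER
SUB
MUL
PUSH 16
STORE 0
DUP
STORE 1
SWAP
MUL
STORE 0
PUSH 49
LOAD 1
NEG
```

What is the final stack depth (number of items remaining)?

2

PUSH 2  → 2
PUSH -5 → 2 -5
OVER    → 2 -5 2
OVER    → 2 -5 2 -5
DIV     → 2 -5 0
OVER    → 2 -5 0 -5
SUB     → 2 -5 5
MUL     → 2 -25
PUSH 16 → 2 -25 16
STORE 0 → 2 -25
DUP     → 2 -25 -25
STORE 1 → 2 -25
SWAP    → -25 2
MUL     → -50
STORE 0 → (empty)
PUSH 49 → 49
LOAD 1  → 49 -25
NEG     → 49 25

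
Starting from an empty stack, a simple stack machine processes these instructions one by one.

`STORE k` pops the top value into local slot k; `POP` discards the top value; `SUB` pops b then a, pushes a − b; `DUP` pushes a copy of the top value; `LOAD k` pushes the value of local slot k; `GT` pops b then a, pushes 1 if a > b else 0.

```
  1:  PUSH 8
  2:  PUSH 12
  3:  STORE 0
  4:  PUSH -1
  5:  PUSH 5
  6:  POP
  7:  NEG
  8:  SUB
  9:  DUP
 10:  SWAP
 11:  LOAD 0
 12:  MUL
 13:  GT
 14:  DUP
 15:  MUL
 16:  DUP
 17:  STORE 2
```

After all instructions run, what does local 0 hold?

12

PUSH 8  -> 8
PUSH 12 -> 8 12
STORE 0 -> 8
PUSH -1 -> 8 -1
PUSH 5  -> 8 -1 5
POP     -> 8 -1
NEG     -> 8 1
SUB     -> 7
DUP     -> 7 7
SWAP    -> 7 7
LOAD 0  -> 7 7 12
MUL     -> 7 84
GT      -> 0
DUP     -> 0 0
MUL     -> 0
DUP     -> 0 0
STORE 2 -> 0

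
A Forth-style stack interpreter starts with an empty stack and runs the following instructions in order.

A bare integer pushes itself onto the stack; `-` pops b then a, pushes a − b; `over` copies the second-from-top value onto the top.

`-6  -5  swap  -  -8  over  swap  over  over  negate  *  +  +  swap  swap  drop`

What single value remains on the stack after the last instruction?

-6     : [-6]
-5     : [-6, -5]
swap   : [-5, -6]
-      : [1]
-8     : [1, -8]
over   : [1, -8, 1]
swap   : [1, 1, -8]
over   : [1, 1, -8, 1]
over   : [1, 1, -8, 1, -8]
negate : [1, 1, -8, 1, 8]
*      : [1, 1, -8, 8]
+      : [1, 1, 0]
+      : [1, 1]
swap   : [1, 1]
swap   : [1, 1]
drop   : [1]

1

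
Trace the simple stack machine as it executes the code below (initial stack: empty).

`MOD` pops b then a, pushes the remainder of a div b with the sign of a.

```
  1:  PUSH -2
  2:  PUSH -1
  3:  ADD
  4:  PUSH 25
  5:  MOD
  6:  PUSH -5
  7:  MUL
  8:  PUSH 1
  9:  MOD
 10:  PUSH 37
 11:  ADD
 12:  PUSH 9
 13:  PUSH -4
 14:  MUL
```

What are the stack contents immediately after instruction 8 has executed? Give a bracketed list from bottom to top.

[15, 1]

PUSH -2  [-2]
PUSH -1  [-2, -1]
ADD      [-3]
PUSH 25  [-3, 25]
MOD      [-3]
PUSH -5  [-3, -5]
MUL      [15]
PUSH 1   [15, 1]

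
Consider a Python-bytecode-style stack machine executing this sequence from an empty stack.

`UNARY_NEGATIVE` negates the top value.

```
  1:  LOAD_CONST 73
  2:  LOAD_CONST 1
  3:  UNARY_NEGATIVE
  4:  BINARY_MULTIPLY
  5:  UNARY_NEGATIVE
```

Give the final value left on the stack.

73

LOAD_CONST 73   : [73]
LOAD_CONST 1    : [73, 1]
UNARY_NEGATIVE  : [73, -1]
BINARY_MULTIPLY : [-73]
UNARY_NEGATIVE  : [73]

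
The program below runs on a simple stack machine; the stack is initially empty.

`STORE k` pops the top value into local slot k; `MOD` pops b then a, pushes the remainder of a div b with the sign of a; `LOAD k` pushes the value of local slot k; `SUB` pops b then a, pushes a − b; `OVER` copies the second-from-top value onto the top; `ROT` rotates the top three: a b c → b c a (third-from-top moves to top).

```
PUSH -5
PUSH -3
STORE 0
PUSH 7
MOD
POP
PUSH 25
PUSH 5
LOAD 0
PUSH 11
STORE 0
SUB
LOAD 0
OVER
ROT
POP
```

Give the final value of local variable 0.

11

PUSH -5 → -5
PUSH -3 → -5 -3
STORE 0 → -5
PUSH 7  → -5 7
MOD     → -5
POP     → (empty)
PUSH 25 → 25
PUSH 5  → 25 5
LOAD 0  → 25 5 -3
PUSH 11 → 25 5 -3 11
STORE 0 → 25 5 -3
SUB     → 25 8
LOAD 0  → 25 8 11
OVER    → 25 8 11 8
ROT     → 25 11 8 8
POP     → 25 11 8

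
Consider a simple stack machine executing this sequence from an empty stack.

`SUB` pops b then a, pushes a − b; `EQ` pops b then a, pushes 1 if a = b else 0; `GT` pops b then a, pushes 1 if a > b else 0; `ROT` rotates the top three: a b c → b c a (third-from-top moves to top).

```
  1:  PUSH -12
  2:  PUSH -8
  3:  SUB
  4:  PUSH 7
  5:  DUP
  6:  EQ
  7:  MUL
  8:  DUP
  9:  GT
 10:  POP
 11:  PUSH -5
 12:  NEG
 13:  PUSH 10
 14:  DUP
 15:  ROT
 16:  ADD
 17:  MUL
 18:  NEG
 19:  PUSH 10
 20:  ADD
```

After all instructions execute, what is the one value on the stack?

-140

PUSH -12  -12
PUSH -8   -12 -8
SUB       -4
PUSH 7    -4 7
DUP       -4 7 7
EQ        -4 1
MUL       -4
DUP       -4 -4
GT        0
POP       (empty)
PUSH -5   -5
NEG       5
PUSH 10   5 10
DUP       5 10 10
ROT       10 10 5
ADD       10 15
MUL       150
NEG       -150
PUSH 10   -150 10
ADD       -140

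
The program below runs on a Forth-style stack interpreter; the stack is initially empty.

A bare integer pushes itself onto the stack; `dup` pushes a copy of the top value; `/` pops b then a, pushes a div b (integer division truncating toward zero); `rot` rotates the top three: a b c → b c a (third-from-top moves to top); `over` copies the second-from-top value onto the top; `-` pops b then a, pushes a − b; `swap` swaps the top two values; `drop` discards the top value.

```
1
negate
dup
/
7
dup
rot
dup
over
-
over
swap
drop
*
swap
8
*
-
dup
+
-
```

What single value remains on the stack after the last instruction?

117

1      -> 1
negate -> -1
dup    -> -1 -1
/      -> 1
7      -> 1 7
dup    -> 1 7 7
rot    -> 7 7 1
dup    -> 7 7 1 1
over   -> 7 7 1 1 1
-      -> 7 7 1 0
over   -> 7 7 1 0 1
swap   -> 7 7 1 1 0
drop   -> 7 7 1 1
*      -> 7 7 1
swap   -> 7 1 7
8      -> 7 1 7 8
*      -> 7 1 56
-      -> 7 -55
dup    -> 7 -55 -55
+      -> 7 -110
-      -> 117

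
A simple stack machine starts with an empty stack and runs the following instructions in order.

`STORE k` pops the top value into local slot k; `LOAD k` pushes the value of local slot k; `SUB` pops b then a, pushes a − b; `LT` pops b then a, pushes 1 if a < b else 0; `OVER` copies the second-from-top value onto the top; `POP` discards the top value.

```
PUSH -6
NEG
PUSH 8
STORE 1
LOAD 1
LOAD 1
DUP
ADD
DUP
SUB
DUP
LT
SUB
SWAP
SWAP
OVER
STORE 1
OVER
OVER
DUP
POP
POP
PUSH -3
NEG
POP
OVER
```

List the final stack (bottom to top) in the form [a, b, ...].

[6, 8, 6, 8]

PUSH -6  [-6]
NEG      [6]
PUSH 8   [6, 8]
STORE 1  [6]
LOAD 1   [6, 8]
LOAD 1   [6, 8, 8]
DUP      [6, 8, 8, 8]
ADD      [6, 8, 16]
DUP      [6, 8, 16, 16]
SUB      [6, 8, 0]
DUP      [6, 8, 0, 0]
LT       [6, 8, 0]
SUB      [6, 8]
SWAP     [8, 6]
SWAP     [6, 8]
OVER     [6, 8, 6]
STORE 1  [6, 8]
OVER     [6, 8, 6]
OVER     [6, 8, 6, 8]
DUP      [6, 8, 6, 8, 8]
POP      [6, 8, 6, 8]
POP      [6, 8, 6]
PUSH -3  [6, 8, 6, -3]
NEG      [6, 8, 6, 3]
POP      [6, 8, 6]
OVER     [6, 8, 6, 8]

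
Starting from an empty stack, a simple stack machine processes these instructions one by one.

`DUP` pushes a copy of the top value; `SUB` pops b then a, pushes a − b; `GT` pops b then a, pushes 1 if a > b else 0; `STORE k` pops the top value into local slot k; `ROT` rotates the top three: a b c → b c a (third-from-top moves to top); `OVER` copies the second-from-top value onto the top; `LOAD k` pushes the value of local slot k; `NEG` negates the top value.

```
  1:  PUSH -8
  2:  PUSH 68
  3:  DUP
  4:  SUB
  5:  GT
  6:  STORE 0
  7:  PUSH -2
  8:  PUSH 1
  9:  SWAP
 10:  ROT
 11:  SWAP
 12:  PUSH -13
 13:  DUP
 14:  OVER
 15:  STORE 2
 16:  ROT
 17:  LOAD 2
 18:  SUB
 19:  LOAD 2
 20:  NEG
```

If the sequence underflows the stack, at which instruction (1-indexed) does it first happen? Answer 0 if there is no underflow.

PUSH -8  [-8]
PUSH 68  [-8, 68]
DUP      [-8, 68, 68]
SUB      [-8, 0]
GT       [0]
STORE 0  []
PUSH -2  [-2]
PUSH 1   [-2, 1]
SWAP     [1, -2]
ROT  — needs 3 operands, stack has 2 → underflow

10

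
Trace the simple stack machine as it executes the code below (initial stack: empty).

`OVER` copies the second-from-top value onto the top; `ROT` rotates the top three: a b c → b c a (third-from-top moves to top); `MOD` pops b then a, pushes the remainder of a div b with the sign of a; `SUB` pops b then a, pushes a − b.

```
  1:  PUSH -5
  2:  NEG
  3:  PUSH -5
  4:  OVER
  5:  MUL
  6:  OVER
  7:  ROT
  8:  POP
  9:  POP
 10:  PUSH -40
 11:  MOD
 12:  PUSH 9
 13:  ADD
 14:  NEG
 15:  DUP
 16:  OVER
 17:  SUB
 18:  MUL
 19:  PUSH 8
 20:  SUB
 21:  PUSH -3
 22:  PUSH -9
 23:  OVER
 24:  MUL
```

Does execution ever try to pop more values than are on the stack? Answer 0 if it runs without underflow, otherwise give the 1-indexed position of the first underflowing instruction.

PUSH -5  : [-5]
NEG      : [5]
PUSH -5  : [5, -5]
OVER     : [5, -5, 5]
MUL      : [5, -25]
OVER     : [5, -25, 5]
ROT      : [-25, 5, 5]
POP      : [-25, 5]
POP      : [-25]
PUSH -40 : [-25, -40]
MOD      : [-25]
PUSH 9   : [-25, 9]
ADD      : [-16]
NEG      : [16]
DUP      : [16, 16]
OVER     : [16, 16, 16]
SUB      : [16, 0]
MUL      : [0]
PUSH 8   : [0, 8]
SUB      : [-8]
PUSH -3  : [-8, -3]
PUSH -9  : [-8, -3, -9]
OVER     : [-8, -3, -9, -3]
MUL      : [-8, -3, 27]

0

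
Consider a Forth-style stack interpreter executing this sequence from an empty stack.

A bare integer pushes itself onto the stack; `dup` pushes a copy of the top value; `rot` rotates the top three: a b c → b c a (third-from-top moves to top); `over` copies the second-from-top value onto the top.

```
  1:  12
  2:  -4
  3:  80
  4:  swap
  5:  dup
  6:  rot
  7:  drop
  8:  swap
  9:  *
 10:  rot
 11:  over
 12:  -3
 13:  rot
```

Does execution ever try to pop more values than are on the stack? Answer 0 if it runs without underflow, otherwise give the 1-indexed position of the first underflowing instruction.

12   → 12
-4   → 12 -4
80   → 12 -4 80
swap → 12 80 -4
dup  → 12 80 -4 -4
rot  → 12 -4 -4 80
drop → 12 -4 -4
swap → 12 -4 -4
*    → 12 16
rot  — needs 3 operands, stack has 2 → underflow

10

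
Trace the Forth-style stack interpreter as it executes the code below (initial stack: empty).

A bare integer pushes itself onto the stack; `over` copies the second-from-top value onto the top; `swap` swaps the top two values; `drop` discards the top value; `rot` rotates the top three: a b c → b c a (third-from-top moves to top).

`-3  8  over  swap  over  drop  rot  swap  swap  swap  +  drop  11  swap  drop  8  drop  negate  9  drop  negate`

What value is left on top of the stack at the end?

-3     -> -3
8      -> -3 8
over   -> -3 8 -3
swap   -> -3 -3 8
over   -> -3 -3 8 -3
drop   -> -3 -3 8
rot    -> -3 8 -3
swap   -> -3 -3 8
swap   -> -3 8 -3
swap   -> -3 -3 8
+      -> -3 5
drop   -> -3
11     -> -3 11
swap   -> 11 -3
drop   -> 11
8      -> 11 8
drop   -> 11
negate -> -11
9      -> -11 9
drop   -> -11
negate -> 11

11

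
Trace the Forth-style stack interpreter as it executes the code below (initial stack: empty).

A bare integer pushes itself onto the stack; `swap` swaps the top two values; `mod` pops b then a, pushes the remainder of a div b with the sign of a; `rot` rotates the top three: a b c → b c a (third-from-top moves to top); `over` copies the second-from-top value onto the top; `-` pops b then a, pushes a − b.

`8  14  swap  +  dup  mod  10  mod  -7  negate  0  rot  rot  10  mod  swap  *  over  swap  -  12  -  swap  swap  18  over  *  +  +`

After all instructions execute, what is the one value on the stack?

-228

8      -> 8
14     -> 8 14
swap   -> 14 8
+      -> 22
dup    -> 22 22
mod    -> 0
10     -> 0 10
mod    -> 0
-7     -> 0 -7
negate -> 0 7
0      -> 0 7 0
rot    -> 7 0 0
rot    -> 0 0 7
10     -> 0 0 7 10
mod    -> 0 0 7
swap   -> 0 7 0
*      -> 0 0
over   -> 0 0 0
swap   -> 0 0 0
-      -> 0 0
12     -> 0 0 12
-      -> 0 -12
swap   -> -12 0
swap   -> 0 -12
18     -> 0 -12 18
over   -> 0 -12 18 -12
*      -> 0 -12 -216
+      -> 0 -228
+      -> -228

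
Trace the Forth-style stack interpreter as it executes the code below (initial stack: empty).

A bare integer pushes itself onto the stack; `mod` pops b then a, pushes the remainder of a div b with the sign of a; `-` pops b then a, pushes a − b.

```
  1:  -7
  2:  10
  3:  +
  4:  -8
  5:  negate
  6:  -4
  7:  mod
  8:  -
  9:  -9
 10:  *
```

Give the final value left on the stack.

-7      [-7]
10      [-7, 10]
+       [3]
-8      [3, -8]
negate  [3, 8]
-4      [3, 8, -4]
mod     [3, 0]
-       [3]
-9      [3, -9]
*       [-27]

-27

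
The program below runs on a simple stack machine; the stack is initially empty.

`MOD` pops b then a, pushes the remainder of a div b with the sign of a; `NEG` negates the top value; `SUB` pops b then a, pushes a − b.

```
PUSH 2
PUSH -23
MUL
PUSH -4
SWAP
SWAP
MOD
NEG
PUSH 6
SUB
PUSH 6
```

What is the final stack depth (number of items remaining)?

2

PUSH 2   → [2]
PUSH -23 → [2, -23]
MUL      → [-46]
PUSH -4  → [-46, -4]
SWAP     → [-4, -46]
SWAP     → [-46, -4]
MOD      → [-2]
NEG      → [2]
PUSH 6   → [2, 6]
SUB      → [-4]
PUSH 6   → [-4, 6]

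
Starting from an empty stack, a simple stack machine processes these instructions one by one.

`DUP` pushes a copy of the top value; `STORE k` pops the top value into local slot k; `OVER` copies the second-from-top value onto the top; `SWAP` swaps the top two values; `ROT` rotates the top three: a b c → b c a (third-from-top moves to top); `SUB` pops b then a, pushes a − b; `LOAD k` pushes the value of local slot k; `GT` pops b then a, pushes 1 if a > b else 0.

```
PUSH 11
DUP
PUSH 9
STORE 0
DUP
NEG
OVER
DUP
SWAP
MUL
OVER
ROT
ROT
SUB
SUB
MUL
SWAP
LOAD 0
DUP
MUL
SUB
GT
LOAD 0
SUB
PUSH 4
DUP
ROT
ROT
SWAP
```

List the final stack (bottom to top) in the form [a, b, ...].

PUSH 11  [11]
DUP      [11, 11]
PUSH 9   [11, 11, 9]
STORE 0  [11, 11]
DUP      [11, 11, 11]
NEG      [11, 11, -11]
OVER     [11, 11, -11, 11]
DUP      [11, 11, -11, 11, 11]
SWAP     [11, 11, -11, 11, 11]
MUL      [11, 11, -11, 121]
OVER     [11, 11, -11, 121, -11]
ROT      [11, 11, 121, -11, -11]
ROT      [11, 11, -11, -11, 121]
SUB      [11, 11, -11, -132]
SUB      [11, 11, 121]
MUL      [11, 1331]
SWAP     [1331, 11]
LOAD 0   [1331, 11, 9]
DUP      [1331, 11, 9, 9]
MUL      [1331, 11, 81]
SUB      [1331, -70]
GT       [1]
LOAD 0   [1, 9]
SUB      [-8]
PUSH 4   [-8, 4]
DUP      [-8, 4, 4]
ROT      [4, 4, -8]
ROT      [4, -8, 4]
SWAP     [4, 4, -8]

[4, 4, -8]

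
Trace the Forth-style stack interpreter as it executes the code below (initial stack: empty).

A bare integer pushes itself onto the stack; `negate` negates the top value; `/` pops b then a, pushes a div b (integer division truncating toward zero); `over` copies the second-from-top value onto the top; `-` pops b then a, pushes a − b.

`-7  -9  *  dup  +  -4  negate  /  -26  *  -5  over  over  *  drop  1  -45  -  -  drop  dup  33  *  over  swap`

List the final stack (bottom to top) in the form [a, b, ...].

-7     → [-7]
-9     → [-7, -9]
*      → [63]
dup    → [63, 63]
+      → [126]
-4     → [126, -4]
negate → [126, 4]
/      → [31]
-26    → [31, -26]
*      → [-806]
-5     → [-806, -5]
over   → [-806, -5, -806]
over   → [-806, -5, -806, -5]
*      → [-806, -5, 4030]
drop   → [-806, -5]
1      → [-806, -5, 1]
-45    → [-806, -5, 1, -45]
-      → [-806, -5, 46]
-      → [-806, -51]
drop   → [-806]
dup    → [-806, -806]
33     → [-806, -806, 33]
*      → [-806, -26598]
over   → [-806, -26598, -806]
swap   → [-806, -806, -26598]

[-806, -806, -26598]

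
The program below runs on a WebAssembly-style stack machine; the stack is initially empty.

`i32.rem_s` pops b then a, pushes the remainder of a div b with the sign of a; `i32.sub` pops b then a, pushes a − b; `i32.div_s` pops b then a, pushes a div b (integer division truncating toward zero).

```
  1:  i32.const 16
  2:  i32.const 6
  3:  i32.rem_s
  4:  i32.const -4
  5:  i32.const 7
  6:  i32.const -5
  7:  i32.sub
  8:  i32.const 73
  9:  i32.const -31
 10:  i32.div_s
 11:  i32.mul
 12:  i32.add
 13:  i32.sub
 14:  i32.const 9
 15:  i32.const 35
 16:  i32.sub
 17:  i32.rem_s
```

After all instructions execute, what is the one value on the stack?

6

i32.const 16  : 16
i32.const 6   : 16 6
i32.rem_s     : 4
i32.const -4  : 4 -4
i32.const 7   : 4 -4 7
i32.const -5  : 4 -4 7 -5
i32.sub       : 4 -4 12
i32.const 73  : 4 -4 12 73
i32.const -31 : 4 -4 12 73 -31
i32.div_s     : 4 -4 12 -2
i32.mul       : 4 -4 -24
i32.add       : 4 -28
i32.sub       : 32
i32.const 9   : 32 9
i32.const 35  : 32 9 35
i32.sub       : 32 -26
i32.rem_s     : 6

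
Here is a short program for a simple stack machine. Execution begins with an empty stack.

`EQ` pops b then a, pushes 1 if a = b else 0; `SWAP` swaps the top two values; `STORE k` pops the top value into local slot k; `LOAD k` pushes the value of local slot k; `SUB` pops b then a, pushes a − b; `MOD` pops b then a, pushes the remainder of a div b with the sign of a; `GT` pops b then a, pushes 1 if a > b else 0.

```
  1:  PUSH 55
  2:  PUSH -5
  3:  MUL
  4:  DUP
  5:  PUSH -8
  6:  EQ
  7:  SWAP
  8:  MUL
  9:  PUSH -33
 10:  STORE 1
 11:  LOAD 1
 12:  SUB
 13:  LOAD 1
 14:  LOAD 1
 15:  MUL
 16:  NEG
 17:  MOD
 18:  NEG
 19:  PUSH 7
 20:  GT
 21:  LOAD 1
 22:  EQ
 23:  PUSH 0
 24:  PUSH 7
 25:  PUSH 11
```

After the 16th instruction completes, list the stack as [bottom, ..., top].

PUSH 55  -> [55]
PUSH -5  -> [55, -5]
MUL      -> [-275]
DUP      -> [-275, -275]
PUSH -8  -> [-275, -275, -8]
EQ       -> [-275, 0]
SWAP     -> [0, -275]
MUL      -> [0]
PUSH -33 -> [0, -33]
STORE 1  -> [0]
LOAD 1   -> [0, -33]
SUB      -> [33]
LOAD 1   -> [33, -33]
LOAD 1   -> [33, -33, -33]
MUL      -> [33, 1089]
NEG      -> [33, -1089]

[33, -1089]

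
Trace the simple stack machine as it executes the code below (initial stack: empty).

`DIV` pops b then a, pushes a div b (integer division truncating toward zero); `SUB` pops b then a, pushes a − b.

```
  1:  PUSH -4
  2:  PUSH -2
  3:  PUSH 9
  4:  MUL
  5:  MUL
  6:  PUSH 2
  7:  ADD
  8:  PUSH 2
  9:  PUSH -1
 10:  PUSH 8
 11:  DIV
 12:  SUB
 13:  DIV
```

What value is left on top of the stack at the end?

PUSH -4 -> [-4]
PUSH -2 -> [-4, -2]
PUSH 9  -> [-4, -2, 9]
MUL     -> [-4, -18]
MUL     -> [72]
PUSH 2  -> [72, 2]
ADD     -> [74]
PUSH 2  -> [74, 2]
PUSH -1 -> [74, 2, -1]
PUSH 8  -> [74, 2, -1, 8]
DIV     -> [74, 2, 0]
SUB     -> [74, 2]
DIV     -> [37]

37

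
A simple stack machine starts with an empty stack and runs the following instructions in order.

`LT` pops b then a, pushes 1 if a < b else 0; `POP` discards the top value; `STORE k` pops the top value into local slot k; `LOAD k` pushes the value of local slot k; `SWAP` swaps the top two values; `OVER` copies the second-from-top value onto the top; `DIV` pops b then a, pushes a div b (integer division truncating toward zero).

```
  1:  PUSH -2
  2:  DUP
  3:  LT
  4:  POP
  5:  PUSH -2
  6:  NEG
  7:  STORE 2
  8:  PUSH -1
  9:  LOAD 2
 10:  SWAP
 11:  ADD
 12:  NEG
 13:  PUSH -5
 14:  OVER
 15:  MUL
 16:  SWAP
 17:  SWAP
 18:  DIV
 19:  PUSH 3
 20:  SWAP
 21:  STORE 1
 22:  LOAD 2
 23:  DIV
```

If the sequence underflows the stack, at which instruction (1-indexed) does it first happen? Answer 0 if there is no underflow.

0

PUSH -2 → -2
DUP     → -2 -2
LT      → 0
POP     → (empty)
PUSH -2 → -2
NEG     → 2
STORE 2 → (empty)
PUSH -1 → -1
LOAD 2  → -1 2
SWAP    → 2 -1
ADD     → 1
NEG     → -1
PUSH -5 → -1 -5
OVER    → -1 -5 -1
MUL     → -1 5
SWAP    → 5 -1
SWAP    → -1 5
DIV     → 0
PUSH 3  → 0 3
SWAP    → 3 0
STORE 1 → 3
LOAD 2  → 3 2
DIV     → 1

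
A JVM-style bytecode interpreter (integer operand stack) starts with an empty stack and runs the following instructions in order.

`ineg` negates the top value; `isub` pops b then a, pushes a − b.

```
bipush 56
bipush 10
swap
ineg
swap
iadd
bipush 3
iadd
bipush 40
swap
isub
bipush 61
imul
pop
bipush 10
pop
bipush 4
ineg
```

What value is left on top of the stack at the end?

bipush 56 : 56
bipush 10 : 56 10
swap      : 10 56
ineg      : 10 -56
swap      : -56 10
iadd      : -46
bipush 3  : -46 3
iadd      : -43
bipush 40 : -43 40
swap      : 40 -43
isub      : 83
bipush 61 : 83 61
imul      : 5063
pop       : (empty)
bipush 10 : 10
pop       : (empty)
bipush 4  : 4
ineg      : -4

-4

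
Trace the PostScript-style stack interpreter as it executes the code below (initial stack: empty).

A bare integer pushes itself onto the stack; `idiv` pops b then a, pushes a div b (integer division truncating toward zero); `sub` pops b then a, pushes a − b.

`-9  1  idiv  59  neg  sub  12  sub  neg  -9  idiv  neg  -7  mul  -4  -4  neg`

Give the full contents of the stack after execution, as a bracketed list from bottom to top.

[28, -4, 4]

-9   -> [-9]
1    -> [-9, 1]
idiv -> [-9]
59   -> [-9, 59]
neg  -> [-9, -59]
sub  -> [50]
12   -> [50, 12]
sub  -> [38]
neg  -> [-38]
-9   -> [-38, -9]
idiv -> [4]
neg  -> [-4]
-7   -> [-4, -7]
mul  -> [28]
-4   -> [28, -4]
-4   -> [28, -4, -4]
neg  -> [28, -4, 4]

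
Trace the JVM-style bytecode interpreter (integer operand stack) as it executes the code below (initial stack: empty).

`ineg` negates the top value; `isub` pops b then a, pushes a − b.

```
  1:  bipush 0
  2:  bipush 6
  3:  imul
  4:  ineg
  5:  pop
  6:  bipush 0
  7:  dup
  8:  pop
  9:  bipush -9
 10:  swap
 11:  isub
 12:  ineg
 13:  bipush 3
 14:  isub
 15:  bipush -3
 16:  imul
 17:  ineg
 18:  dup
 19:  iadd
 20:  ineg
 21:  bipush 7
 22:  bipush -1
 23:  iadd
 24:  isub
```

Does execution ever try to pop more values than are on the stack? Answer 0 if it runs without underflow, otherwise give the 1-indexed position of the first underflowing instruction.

0

bipush 0  : [0]
bipush 6  : [0, 6]
imul      : [0]
ineg      : [0]
pop       : []
bipush 0  : [0]
dup       : [0, 0]
pop       : [0]
bipush -9 : [0, -9]
swap      : [-9, 0]
isub      : [-9]
ineg      : [9]
bipush 3  : [9, 3]
isub      : [6]
bipush -3 : [6, -3]
imul      : [-18]
ineg      : [18]
dup       : [18, 18]
iadd      : [36]
ineg      : [-36]
bipush 7  : [-36, 7]
bipush -1 : [-36, 7, -1]
iadd      : [-36, 6]
isub      : [-42]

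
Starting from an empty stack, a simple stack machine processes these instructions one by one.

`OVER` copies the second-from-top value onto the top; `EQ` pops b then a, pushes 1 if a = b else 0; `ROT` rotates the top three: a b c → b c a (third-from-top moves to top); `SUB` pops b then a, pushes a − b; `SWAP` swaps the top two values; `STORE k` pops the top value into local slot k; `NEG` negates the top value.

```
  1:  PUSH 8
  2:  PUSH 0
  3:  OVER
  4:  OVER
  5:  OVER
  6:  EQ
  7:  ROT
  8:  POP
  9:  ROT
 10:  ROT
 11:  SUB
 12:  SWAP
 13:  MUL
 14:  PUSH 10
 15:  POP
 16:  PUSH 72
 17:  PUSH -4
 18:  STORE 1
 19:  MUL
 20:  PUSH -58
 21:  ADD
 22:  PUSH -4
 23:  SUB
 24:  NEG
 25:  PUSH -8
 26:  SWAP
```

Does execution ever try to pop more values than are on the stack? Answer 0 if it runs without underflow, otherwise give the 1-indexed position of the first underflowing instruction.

0

PUSH 8   → [8]
PUSH 0   → [8, 0]
OVER     → [8, 0, 8]
OVER     → [8, 0, 8, 0]
OVER     → [8, 0, 8, 0, 8]
EQ       → [8, 0, 8, 0]
ROT      → [8, 8, 0, 0]
POP      → [8, 8, 0]
ROT      → [8, 0, 8]
ROT      → [0, 8, 8]
SUB      → [0, 0]
SWAP     → [0, 0]
MUL      → [0]
PUSH 10  → [0, 10]
POP      → [0]
PUSH 72  → [0, 72]
PUSH -4  → [0, 72, -4]
STORE 1  → [0, 72]
MUL      → [0]
PUSH -58 → [0, -58]
ADD      → [-58]
PUSH -4  → [-58, -4]
SUB      → [-54]
NEG      → [54]
PUSH -8  → [54, -8]
SWAP     → [-8, 54]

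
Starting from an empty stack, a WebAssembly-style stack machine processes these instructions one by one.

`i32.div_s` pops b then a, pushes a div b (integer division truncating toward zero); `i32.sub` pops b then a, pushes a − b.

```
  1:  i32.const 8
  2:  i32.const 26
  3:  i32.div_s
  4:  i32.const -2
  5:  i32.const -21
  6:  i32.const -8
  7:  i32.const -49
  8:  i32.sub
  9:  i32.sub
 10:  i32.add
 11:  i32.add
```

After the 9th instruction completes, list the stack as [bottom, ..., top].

[0, -2, -62]

i32.const 8   → [8]
i32.const 26  → [8, 26]
i32.div_s     → [0]
i32.const -2  → [0, -2]
i32.const -21 → [0, -2, -21]
i32.const -8  → [0, -2, -21, -8]
i32.const -49 → [0, -2, -21, -8, -49]
i32.sub       → [0, -2, -21, 41]
i32.sub       → [0, -2, -62]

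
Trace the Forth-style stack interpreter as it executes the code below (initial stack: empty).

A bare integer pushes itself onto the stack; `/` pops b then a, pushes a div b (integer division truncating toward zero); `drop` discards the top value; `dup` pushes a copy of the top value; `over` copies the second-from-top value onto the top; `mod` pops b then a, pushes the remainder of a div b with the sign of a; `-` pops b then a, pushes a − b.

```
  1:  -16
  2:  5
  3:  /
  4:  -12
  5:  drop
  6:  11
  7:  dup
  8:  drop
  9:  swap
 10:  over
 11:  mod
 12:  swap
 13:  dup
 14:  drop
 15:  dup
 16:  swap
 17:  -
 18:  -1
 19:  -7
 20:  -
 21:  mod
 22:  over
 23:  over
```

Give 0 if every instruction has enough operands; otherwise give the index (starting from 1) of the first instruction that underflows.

-16  -> -16
5    -> -16 5
/    -> -3
-12  -> -3 -12
drop -> -3
11   -> -3 11
dup  -> -3 11 11
drop -> -3 11
swap -> 11 -3
over -> 11 -3 11
mod  -> 11 -3
swap -> -3 11
dup  -> -3 11 11
drop -> -3 11
dup  -> -3 11 11
swap -> -3 11 11
-    -> -3 0
-1   -> -3 0 -1
-7   -> -3 0 -1 -7
-    -> -3 0 6
mod  -> -3 0
over -> -3 0 -3
over -> -3 0 -3 0

0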